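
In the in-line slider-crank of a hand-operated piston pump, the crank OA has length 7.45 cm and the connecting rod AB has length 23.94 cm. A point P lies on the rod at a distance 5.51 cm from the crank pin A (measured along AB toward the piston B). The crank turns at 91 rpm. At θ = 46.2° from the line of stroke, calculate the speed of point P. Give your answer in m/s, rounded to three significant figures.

ω = 9.529 rad/s.  Crank-pin speed |V_A| = rω = 0.70995 m/s, perpendicular to OA.
Rod angle: sinφ = −(r/L) sinθ ⇒ φ = -12.980°; ω_rod = −rω cosθ/√(L²−r²sin²θ) = -2.1064 rad/s.
V_P = V_A + ω_rod × AP, with AP = 0.0551 m along the rod.
Components: V_Px = −rω sinθ − a·ω_rod·sinφ = -0.53848 m/s;  V_Py = rω cosθ + a·ω_rod·cosφ = +0.37829 m/s.
|V_P| = √(V_Px² + V_Py²) = 0.65808 m/s.

0.658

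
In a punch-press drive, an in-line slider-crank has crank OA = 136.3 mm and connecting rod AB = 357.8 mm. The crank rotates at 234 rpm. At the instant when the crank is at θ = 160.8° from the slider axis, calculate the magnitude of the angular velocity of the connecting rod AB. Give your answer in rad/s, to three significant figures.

ω = 24.5 rad/s (converted from 234 rpm).
The rod makes angle φ with the slider axis where L sinφ = r sinθ; differentiating, L cosφ·φ̇ = r ω cosθ.
L cosφ = √(L² − r² sin²θ) = 0.35498 m.
|ω_rod| = r ω |cosθ| / √(L² − r² sin²θ) = 0.1363·24.5·0.94438/0.35498 = 8.8855 rad/s.

8.89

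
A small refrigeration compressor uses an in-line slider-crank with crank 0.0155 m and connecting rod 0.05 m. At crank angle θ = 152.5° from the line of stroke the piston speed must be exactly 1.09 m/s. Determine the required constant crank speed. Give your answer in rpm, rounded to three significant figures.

2010

For an in-line slider-crank, |v_piston| = rω|sinθ|·[1 + r cosθ/√(L² − r² sin²θ)].
With r = 0.0155 m, L = 0.05 m, θ = 152.5°: the bracketed kinematic factor |dx/dθ| = 0.0051686 m.
ω = v/|dx/dθ| = 1.09/0.0051686 = 210.89 rad/s.
N = 60ω/(2π) = 2013.8 rpm.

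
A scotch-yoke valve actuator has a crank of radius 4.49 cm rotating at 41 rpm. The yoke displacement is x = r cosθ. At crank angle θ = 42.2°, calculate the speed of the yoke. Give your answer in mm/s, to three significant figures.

ω = 4.294 rad/s (from 41 rpm).
x = r cosθ ⇒ ẋ = −rω sinθ.
|v| = rω|sinθ| = 0.0449·4.294·|sin 42.2°| = 0.12949 m/s = 129.49 mm/s.

129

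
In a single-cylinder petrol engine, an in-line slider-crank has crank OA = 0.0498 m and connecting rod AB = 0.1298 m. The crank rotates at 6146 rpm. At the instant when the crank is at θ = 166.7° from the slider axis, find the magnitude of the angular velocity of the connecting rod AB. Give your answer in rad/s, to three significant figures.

241

ω = 643.6 rad/s (converted from 6146 rpm).
The rod makes angle φ with the slider axis where L sinφ = r sinθ; differentiating, L cosφ·φ̇ = r ω cosθ.
L cosφ = √(L² − r² sin²θ) = 0.12929 m.
|ω_rod| = r ω |cosθ| / √(L² − r² sin²θ) = 0.0498·643.6·0.97318/0.12929 = 241.25 rad/s.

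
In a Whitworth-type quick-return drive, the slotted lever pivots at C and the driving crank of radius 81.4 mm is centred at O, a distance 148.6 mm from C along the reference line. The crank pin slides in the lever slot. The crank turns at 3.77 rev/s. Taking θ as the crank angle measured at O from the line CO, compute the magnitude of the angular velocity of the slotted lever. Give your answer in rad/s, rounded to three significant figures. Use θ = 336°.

8.24

ω = 23.69 rad/s (from 3.77 rev/s).
Crank pin A relative to C: A = (d + r cosθ, r sinθ); lever angle φ = atan2(r sinθ, d + r cosθ).
Differentiating tanφ: φ̇ = rω(d cosθ + r)/(d² + r² + 2dr cosθ).
d² + r² + 2dr cosθ = |CA|² = 0.0508085 m²;  d cosθ + r = +0.21715 m.
|ω_lever| = |0.0814·23.69·+0.21715| / 0.0508085 = 8.2409 rad/s.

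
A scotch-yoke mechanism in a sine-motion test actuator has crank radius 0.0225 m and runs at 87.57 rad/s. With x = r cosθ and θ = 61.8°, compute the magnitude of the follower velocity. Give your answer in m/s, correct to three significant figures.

ω = 87.57 rad/s
x = r cosθ ⇒ ẋ = −rω sinθ.
|v| = rω|sinθ| = 0.0225·87.57·|sin 61.8°| = 1.7365 m/s.

1.74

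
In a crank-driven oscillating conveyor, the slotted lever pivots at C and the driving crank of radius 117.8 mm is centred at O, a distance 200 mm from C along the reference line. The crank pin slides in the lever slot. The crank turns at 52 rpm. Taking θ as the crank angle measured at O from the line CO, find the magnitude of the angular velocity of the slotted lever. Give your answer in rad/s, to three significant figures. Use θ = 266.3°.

1.32

ω = 5.445 rad/s (from 52 rpm).
Crank pin A relative to C: A = (d + r cosθ, r sinθ); lever angle φ = atan2(r sinθ, d + r cosθ).
Differentiating tanφ: φ̇ = rω(d cosθ + r)/(d² + r² + 2dr cosθ).
d² + r² + 2dr cosθ = |CA|² = 0.0508361 m²;  d cosθ + r = +0.10489 m.
|ω_lever| = |0.1178·5.445·+0.10489| / 0.0508361 = 1.3236 rad/s.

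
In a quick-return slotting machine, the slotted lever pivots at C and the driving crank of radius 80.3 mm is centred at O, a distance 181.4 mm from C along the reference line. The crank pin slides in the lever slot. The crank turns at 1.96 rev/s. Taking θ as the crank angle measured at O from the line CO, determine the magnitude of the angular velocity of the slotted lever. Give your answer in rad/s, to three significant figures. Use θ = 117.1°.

ω = 12.32 rad/s (from 1.96 rev/s).
Crank pin A relative to C: A = (d + r cosθ, r sinθ); lever angle φ = atan2(r sinθ, d + r cosθ).
Differentiating tanφ: φ̇ = rω(d cosθ + r)/(d² + r² + 2dr cosθ).
d² + r² + 2dr cosθ = |CA|² = 0.0260827 m²;  d cosθ + r = -0.0023358 m.
|ω_lever| = |0.0803·12.32·-0.0023358| / 0.0260827 = 0.088561 rad/s.

0.0886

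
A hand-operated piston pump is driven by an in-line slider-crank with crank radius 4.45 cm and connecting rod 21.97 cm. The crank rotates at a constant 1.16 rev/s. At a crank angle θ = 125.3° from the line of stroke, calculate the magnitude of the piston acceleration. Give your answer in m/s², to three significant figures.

1.52

ω = 2π·1.16 = 7.288 rad/s
x(θ) = r cosθ + √(L² − r² sin²θ); with ω constant, a = ω²·d²x/dθ².
d²x/dθ² = −r cosθ − r²(cos2θ)/√u − r⁴ sin²2θ/(4u^{3/2}),  u = L² − r² sin²θ = 0.0469491 m².
Substituting r = 0.0445 m, L = 0.2197 m, θ = 125.3°: d²x/dθ² = +0.028665 m.
a = ω²·d²x/dθ² = (7.288)²·(+0.028665) = +1.5227 m/s²;  |a| = 1.5227 m/s².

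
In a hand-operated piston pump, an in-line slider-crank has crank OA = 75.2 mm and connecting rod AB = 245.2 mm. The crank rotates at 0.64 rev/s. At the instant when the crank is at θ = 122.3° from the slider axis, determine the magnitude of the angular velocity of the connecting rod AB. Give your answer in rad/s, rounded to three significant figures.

0.682

ω = 4.021 rad/s (converted from 0.64 rev/s).
The rod makes angle φ with the slider axis where L sinφ = r sinθ; differentiating, L cosφ·φ̇ = r ω cosθ.
L cosφ = √(L² − r² sin²θ) = 0.23682 m.
|ω_rod| = r ω |cosθ| / √(L² − r² sin²θ) = 0.0752·4.021·0.53435/0.23682 = 0.68232 rad/s.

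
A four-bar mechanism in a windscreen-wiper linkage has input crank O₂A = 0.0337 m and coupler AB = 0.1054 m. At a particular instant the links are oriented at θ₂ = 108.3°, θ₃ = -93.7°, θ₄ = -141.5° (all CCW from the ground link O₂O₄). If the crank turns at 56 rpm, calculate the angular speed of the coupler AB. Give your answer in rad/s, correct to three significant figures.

2.38

ω₂ = 5.864 rad/s (from 56 rpm).
Differentiating the loop-closure r₂e^{iθ₂}+r₃e^{iθ₃}=r₁+r₄e^{iθ₄} gives r₂ω₂e^{iθ₂}+r₃ω₃e^{iθ₃}=r₄ω₄e^{iθ₄}.
Eliminating the other unknown: ω₃ = r₂ω₂ sin(θ₄−θ₂) / [r₃ sin(θ₃−θ₄)].
Numerator sine = +0.93849; denominator sine = +0.74080.
Result = 0.0337·5.864·(+0.93849) / (0.1054·(+0.74080)) = +2.3754 rad/s; magnitude 2.3754 rad/s.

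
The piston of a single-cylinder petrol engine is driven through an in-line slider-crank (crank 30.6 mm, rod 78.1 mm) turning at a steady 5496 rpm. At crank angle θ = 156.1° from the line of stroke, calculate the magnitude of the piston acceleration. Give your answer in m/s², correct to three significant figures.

ω = 2π·5496/60 = 575.5 rad/s
x(θ) = r cosθ + √(L² − r² sin²θ); with ω constant, a = ω²·d²x/dθ².
d²x/dθ² = −r cosθ − r²(cos2θ)/√u − r⁴ sin²2θ/(4u^{3/2}),  u = L² − r² sin²θ = 0.00594592 m².
Substituting r = 0.0306 m, L = 0.0781 m, θ = 156.1°: d²x/dθ² = +0.019557 m.
a = ω²·d²x/dθ² = (575.5)²·(+0.019557) = +6478.2 m/s²;  |a| = 6478.2 m/s².

6480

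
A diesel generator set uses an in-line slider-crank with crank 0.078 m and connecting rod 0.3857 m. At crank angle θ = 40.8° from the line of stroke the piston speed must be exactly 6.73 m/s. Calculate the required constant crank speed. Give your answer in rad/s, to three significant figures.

114

For an in-line slider-crank, |v_piston| = rω|sinθ|·[1 + r cosθ/√(L² − r² sin²θ)].
With r = 0.078 m, L = 0.3857 m, θ = 40.8°: the bracketed kinematic factor |dx/dθ| = 0.058838 m.
ω = v/|dx/dθ| = 6.73/0.058838 = 114.38 rad/s.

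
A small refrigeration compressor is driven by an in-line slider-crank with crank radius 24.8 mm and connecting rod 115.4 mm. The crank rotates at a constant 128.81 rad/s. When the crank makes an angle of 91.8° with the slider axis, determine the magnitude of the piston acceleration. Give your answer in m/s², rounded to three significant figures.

103

ω = 128.8 rad/s
x(θ) = r cosθ + √(L² − r² sin²θ); with ω constant, a = ω²·d²x/dθ².
d²x/dθ² = −r cosθ − r²(cos2θ)/√u − r⁴ sin²2θ/(4u^{3/2}),  u = L² − r² sin²θ = 0.0127027 m².
Substituting r = 0.0248 m, L = 0.1154 m, θ = 91.8°: d²x/dθ² = +0.006225 m.
a = ω²·d²x/dθ² = (128.8)²·(+0.006225) = +103.28 m/s²;  |a| = 103.28 m/s².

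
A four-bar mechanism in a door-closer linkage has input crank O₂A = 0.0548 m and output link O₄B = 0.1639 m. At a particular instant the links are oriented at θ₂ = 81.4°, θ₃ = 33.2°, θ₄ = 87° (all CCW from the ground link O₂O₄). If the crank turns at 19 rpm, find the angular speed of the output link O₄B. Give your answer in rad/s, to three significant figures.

0.615

ω₂ = 1.99 rad/s (from 19 rpm).
Differentiating the loop-closure r₂e^{iθ₂}+r₃e^{iθ₃}=r₁+r₄e^{iθ₄} gives r₂ω₂e^{iθ₂}+r₃ω₃e^{iθ₃}=r₄ω₄e^{iθ₄}.
Eliminating the other unknown: ω₄ = r₂ω₂ sin(θ₂−θ₃) / [r₄ sin(θ₄−θ₃)].
Numerator sine = +0.74548; denominator sine = +0.80696.
Result = 0.0548·1.99·(+0.74548) / (0.1639·(+0.80696)) = +0.61456 rad/s; magnitude 0.61456 rad/s.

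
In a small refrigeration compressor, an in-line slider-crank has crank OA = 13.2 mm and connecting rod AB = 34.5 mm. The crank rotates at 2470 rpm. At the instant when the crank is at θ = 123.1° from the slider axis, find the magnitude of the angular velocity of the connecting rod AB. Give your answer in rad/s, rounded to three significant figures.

57.1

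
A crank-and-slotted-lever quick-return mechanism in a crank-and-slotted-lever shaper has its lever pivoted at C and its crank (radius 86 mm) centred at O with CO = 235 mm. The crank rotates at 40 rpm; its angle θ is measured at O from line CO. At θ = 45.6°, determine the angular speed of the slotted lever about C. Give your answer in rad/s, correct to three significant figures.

0.992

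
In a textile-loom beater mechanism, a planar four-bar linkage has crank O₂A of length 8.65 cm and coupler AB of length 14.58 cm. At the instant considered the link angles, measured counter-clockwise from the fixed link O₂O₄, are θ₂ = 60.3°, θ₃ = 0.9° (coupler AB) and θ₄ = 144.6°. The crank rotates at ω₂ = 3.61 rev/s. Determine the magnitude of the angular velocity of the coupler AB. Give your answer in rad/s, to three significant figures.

22.6

ω₂ = 22.68 rad/s (from 3.61 rev/s).
Differentiating the loop-closure r₂e^{iθ₂}+r₃e^{iθ₃}=r₁+r₄e^{iθ₄} gives r₂ω₂e^{iθ₂}+r₃ω₃e^{iθ₃}=r₄ω₄e^{iθ₄}.
Eliminating the other unknown: ω₃ = r₂ω₂ sin(θ₄−θ₂) / [r₃ sin(θ₃−θ₄)].
Numerator sine = +0.99506; denominator sine = -0.59201.
Result = 0.0865·22.68·(+0.99506) / (0.1458·(-0.59201)) = -22.618 rad/s; magnitude 22.618 rad/s.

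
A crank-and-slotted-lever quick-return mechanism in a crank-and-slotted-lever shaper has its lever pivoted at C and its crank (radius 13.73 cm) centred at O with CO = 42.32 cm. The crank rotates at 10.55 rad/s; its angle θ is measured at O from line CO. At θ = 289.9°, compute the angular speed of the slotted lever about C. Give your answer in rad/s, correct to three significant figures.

ω = 10.55 rad/s
Crank pin A relative to C: A = (d + r cosθ, r sinθ); lever angle φ = atan2(r sinθ, d + r cosθ).
Differentiating tanφ: φ̇ = rω(d cosθ + r)/(d² + r² + 2dr cosθ).
d² + r² + 2dr cosθ = |CA|² = 0.237505 m²;  d cosθ + r = +0.28135 m.
|ω_lever| = |0.1373·10.55·+0.28135| / 0.237505 = 1.7159 rad/s.

1.72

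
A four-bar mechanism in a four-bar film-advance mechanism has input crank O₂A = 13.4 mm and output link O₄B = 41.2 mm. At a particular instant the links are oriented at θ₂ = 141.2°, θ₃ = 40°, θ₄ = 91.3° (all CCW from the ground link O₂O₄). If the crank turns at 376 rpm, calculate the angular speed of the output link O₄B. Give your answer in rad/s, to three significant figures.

16.1

ω₂ = 39.37 rad/s (from 376 rpm).
Differentiating the loop-closure r₂e^{iθ₂}+r₃e^{iθ₃}=r₁+r₄e^{iθ₄} gives r₂ω₂e^{iθ₂}+r₃ω₃e^{iθ₃}=r₄ω₄e^{iθ₄}.
Eliminating the other unknown: ω₄ = r₂ω₂ sin(θ₂−θ₃) / [r₄ sin(θ₄−θ₃)].
Numerator sine = +0.98096; denominator sine = +0.78043.
Result = 0.0134·39.37·(+0.98096) / (0.0412·(+0.78043)) = +16.097 rad/s; magnitude 16.097 rad/s.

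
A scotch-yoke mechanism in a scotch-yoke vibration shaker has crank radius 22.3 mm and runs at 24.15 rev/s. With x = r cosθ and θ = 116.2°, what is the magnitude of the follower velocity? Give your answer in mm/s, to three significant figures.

3040

ω = 151.7 rad/s (from 24.15 rev/s).
x = r cosθ ⇒ ẋ = −rω sinθ.
|v| = rω|sinθ| = 0.0223·151.7·|sin 116.2°| = 3.0361 m/s = 3036.1 mm/s.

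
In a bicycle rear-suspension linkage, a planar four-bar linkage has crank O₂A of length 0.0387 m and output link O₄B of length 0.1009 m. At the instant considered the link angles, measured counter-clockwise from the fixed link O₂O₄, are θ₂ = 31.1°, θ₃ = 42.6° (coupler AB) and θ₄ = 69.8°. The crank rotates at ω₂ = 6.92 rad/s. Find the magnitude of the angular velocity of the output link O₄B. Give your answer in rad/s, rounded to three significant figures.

1.16

ω₂ = 6.92 rad/s
Differentiating the loop-closure r₂e^{iθ₂}+r₃e^{iθ₃}=r₁+r₄e^{iθ₄} gives r₂ω₂e^{iθ₂}+r₃ω₃e^{iθ₃}=r₄ω₄e^{iθ₄}.
Eliminating the other unknown: ω₄ = r₂ω₂ sin(θ₂−θ₃) / [r₄ sin(θ₄−θ₃)].
Numerator sine = -0.19937; denominator sine = +0.45710.
Result = 0.0387·6.92·(-0.19937) / (0.1009·(+0.45710)) = -1.1576 rad/s; magnitude 1.1576 rad/s.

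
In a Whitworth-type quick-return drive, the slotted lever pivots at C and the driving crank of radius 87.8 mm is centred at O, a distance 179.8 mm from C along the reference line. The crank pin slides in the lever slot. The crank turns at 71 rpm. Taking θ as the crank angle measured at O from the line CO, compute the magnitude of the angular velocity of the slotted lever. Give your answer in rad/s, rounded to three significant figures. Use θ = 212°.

3.18

ω = 7.435 rad/s (from 71 rpm).
Crank pin A relative to C: A = (d + r cosθ, r sinθ); lever angle φ = atan2(r sinθ, d + r cosθ).
Differentiating tanφ: φ̇ = rω(d cosθ + r)/(d² + r² + 2dr cosθ).
d² + r² + 2dr cosθ = |CA|² = 0.0132616 m²;  d cosθ + r = -0.064679 m.
|ω_lever| = |0.0878·7.435·-0.064679| / 0.0132616 = 3.1838 rad/s.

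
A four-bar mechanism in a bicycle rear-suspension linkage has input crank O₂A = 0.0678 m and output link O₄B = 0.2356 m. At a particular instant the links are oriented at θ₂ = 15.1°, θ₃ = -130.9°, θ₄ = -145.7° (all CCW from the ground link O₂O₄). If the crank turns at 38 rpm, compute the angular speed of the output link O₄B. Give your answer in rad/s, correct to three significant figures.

2.51

ω₂ = 3.979 rad/s (from 38 rpm).
Differentiating the loop-closure r₂e^{iθ₂}+r₃e^{iθ₃}=r₁+r₄e^{iθ₄} gives r₂ω₂e^{iθ₂}+r₃ω₃e^{iθ₃}=r₄ω₄e^{iθ₄}.
Eliminating the other unknown: ω₄ = r₂ω₂ sin(θ₂−θ₃) / [r₄ sin(θ₄−θ₃)].
Numerator sine = +0.55919; denominator sine = -0.25545.
Result = 0.0678·3.979·(+0.55919) / (0.2356·(-0.25545)) = -2.5069 rad/s; magnitude 2.5069 rad/s.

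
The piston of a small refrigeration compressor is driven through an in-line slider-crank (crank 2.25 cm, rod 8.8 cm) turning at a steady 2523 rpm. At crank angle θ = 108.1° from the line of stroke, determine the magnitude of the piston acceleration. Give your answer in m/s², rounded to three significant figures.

ω = 2π·2523/60 = 264.2 rad/s
x(θ) = r cosθ + √(L² − r² sin²θ); with ω constant, a = ω²·d²x/dθ².
d²x/dθ² = −r cosθ − r²(cos2θ)/√u − r⁴ sin²2θ/(4u^{3/2}),  u = L² − r² sin²θ = 0.00728661 m².
Substituting r = 0.0225 m, L = 0.088 m, θ = 108.1°: d²x/dθ² = +0.01174 m.
a = ω²·d²x/dθ² = (264.2)²·(+0.01174) = +819.53 m/s²;  |a| = 819.53 m/s².

820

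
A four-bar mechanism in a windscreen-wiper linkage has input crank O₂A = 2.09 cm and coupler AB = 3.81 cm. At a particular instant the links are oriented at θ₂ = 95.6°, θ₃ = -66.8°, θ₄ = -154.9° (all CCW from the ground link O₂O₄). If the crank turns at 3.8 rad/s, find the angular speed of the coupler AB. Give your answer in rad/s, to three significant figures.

1.97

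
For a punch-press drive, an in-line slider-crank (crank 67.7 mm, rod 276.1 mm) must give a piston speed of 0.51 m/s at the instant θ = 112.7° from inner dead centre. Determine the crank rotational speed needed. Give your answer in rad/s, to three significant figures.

9.04

For an in-line slider-crank, |v_piston| = rω|sinθ|·[1 + r cosθ/√(L² − r² sin²θ)].
With r = 0.0677 m, L = 0.2761 m, θ = 112.7°: the bracketed kinematic factor |dx/dθ| = 0.056389 m.
ω = v/|dx/dθ| = 0.51/0.056389 = 9.0444 rad/s.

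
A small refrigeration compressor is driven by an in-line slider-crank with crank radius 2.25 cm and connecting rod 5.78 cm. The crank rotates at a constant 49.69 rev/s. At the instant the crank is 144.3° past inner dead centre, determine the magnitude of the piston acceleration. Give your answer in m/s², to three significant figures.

ω = 2π·49.7 = 312.2 rad/s
x(θ) = r cosθ + √(L² − r² sin²θ); with ω constant, a = ω²·d²x/dθ².
d²x/dθ² = −r cosθ − r²(cos2θ)/√u − r⁴ sin²2θ/(4u^{3/2}),  u = L² − r² sin²θ = 0.00316845 m².
Substituting r = 0.0225 m, L = 0.0578 m, θ = 144.3°: d²x/dθ² = +0.015081 m.
a = ω²·d²x/dθ² = (312.2)²·(+0.015081) = +1470 m/s²;  |a| = 1470 m/s².

1470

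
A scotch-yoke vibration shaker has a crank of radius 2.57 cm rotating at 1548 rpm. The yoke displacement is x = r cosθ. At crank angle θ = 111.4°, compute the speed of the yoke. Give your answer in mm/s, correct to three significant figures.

3880

ω = 162.1 rad/s (from 1548 rpm).
x = r cosθ ⇒ ẋ = −rω sinθ.
|v| = rω|sinθ| = 0.0257·162.1·|sin 111.4°| = 3.8789 m/s = 3878.9 mm/s.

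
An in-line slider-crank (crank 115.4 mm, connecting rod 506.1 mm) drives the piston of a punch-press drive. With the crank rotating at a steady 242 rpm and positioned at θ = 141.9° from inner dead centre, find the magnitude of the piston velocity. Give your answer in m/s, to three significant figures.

1.48

ω = 2π·242/60 = 25.34 rad/s
For an in-line slider-crank, x = r cosθ + √(L² − r² sin²θ), so v = −rω sinθ·[1 + r cosθ/√(L² − r² sin²θ)].
With r = 0.1154 m, L = 0.5061 m, θ = 141.9°: √(L² − r² sin²θ) = 0.50107 m.
v = −0.1154·25.34·0.61704·[1 + 0.1154·-0.78694/0.50107] = -1.4775 m/s.
|v| = 1.4775 m/s.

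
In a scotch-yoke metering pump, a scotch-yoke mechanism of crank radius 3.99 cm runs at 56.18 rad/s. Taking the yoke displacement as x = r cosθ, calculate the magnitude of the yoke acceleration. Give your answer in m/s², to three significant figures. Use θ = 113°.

ω = 56.18 rad/s
x = r cosθ ⇒ ẍ = −rω² cosθ (ω constant).
|a| = rω²|cosθ| = 0.0399·(56.18)²·|cos 113°| = 49.206 m/s².

49.2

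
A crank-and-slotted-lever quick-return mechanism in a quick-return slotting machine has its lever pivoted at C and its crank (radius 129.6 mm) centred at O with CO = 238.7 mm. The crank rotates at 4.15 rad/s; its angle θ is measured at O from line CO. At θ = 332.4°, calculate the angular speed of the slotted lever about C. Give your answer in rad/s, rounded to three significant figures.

1.43

ω = 4.15 rad/s
Crank pin A relative to C: A = (d + r cosθ, r sinθ); lever angle φ = atan2(r sinθ, d + r cosθ).
Differentiating tanφ: φ̇ = rω(d cosθ + r)/(d² + r² + 2dr cosθ).
d² + r² + 2dr cosθ = |CA|² = 0.128604 m²;  d cosθ + r = +0.34114 m.
|ω_lever| = |0.1296·4.15·+0.34114| / 0.128604 = 1.4267 rad/s.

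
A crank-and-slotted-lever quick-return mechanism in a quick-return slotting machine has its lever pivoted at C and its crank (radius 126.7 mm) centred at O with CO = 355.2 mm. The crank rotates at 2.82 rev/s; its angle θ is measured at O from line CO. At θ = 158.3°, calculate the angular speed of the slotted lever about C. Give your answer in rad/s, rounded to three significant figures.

7.79

ω = 17.72 rad/s (from 2.82 rev/s).
Crank pin A relative to C: A = (d + r cosθ, r sinθ); lever angle φ = atan2(r sinθ, d + r cosθ).
Differentiating tanφ: φ̇ = rω(d cosθ + r)/(d² + r² + 2dr cosθ).
d² + r² + 2dr cosθ = |CA|² = 0.0585909 m²;  d cosθ + r = -0.20333 m.
|ω_lever| = |0.1267·17.72·-0.20333| / 0.0585909 = 7.7906 rad/s.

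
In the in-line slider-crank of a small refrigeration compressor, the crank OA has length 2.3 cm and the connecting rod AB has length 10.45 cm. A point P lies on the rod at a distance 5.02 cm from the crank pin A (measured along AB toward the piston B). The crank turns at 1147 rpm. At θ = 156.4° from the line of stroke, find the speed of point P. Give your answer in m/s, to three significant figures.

ω = 120.1 rad/s.  Crank-pin speed |V_A| = rω = 2.7626 m/s, perpendicular to OA.
Rod angle: sinφ = −(r/L) sinθ ⇒ φ = -5.055°; ω_rod = −rω cosθ/√(L²−r²sin²θ) = +24.32 rad/s.
V_P = V_A + ω_rod × AP, with AP = 0.0502 m along the rod.
Components: V_Px = −rω sinθ − a·ω_rod·sinφ = -0.99843 m/s;  V_Py = rω cosθ + a·ω_rod·cosφ = -1.3154 m/s.
|V_P| = √(V_Px² + V_Py²) = 1.6514 m/s.

1.65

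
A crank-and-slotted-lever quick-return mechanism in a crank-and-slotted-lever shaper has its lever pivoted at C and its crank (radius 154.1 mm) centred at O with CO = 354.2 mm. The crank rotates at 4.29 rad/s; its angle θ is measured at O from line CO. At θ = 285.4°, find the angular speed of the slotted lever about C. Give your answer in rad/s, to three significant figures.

ω = 4.29 rad/s
Crank pin A relative to C: A = (d + r cosθ, r sinθ); lever angle φ = atan2(r sinθ, d + r cosθ).
Differentiating tanφ: φ̇ = rω(d cosθ + r)/(d² + r² + 2dr cosθ).
d² + r² + 2dr cosθ = |CA|² = 0.178194 m²;  d cosθ + r = +0.24816 m.
|ω_lever| = |0.1541·4.29·+0.24816| / 0.178194 = 0.92066 rad/s.

0.921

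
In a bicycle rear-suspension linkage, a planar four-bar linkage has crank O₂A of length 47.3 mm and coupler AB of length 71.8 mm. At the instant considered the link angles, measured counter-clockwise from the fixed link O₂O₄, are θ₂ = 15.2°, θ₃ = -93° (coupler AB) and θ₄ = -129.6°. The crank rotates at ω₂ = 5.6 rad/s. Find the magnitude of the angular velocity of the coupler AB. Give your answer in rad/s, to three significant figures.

ω₂ = 5.6 rad/s
Differentiating the loop-closure r₂e^{iθ₂}+r₃e^{iθ₃}=r₁+r₄e^{iθ₄} gives r₂ω₂e^{iθ₂}+r₃ω₃e^{iθ₃}=r₄ω₄e^{iθ₄}.
Eliminating the other unknown: ω₃ = r₂ω₂ sin(θ₄−θ₂) / [r₃ sin(θ₃−θ₄)].
Numerator sine = -0.57643; denominator sine = +0.59622.
Result = 0.0473·5.6·(-0.57643) / (0.0718·(+0.59622)) = -3.5667 rad/s; magnitude 3.5667 rad/s.

3.57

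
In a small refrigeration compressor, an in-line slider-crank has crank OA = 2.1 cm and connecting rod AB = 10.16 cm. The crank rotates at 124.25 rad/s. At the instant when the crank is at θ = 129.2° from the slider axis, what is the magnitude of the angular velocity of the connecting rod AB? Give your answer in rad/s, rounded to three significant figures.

16.4

ω = 124.2 rad/s
The rod makes angle φ with the slider axis where L sinφ = r sinθ; differentiating, L cosφ·φ̇ = r ω cosθ.
L cosφ = √(L² − r² sin²θ) = 0.10029 m.
|ω_rod| = r ω |cosθ| / √(L² − r² sin²θ) = 0.021·124.2·0.63203/0.10029 = 16.444 rad/s.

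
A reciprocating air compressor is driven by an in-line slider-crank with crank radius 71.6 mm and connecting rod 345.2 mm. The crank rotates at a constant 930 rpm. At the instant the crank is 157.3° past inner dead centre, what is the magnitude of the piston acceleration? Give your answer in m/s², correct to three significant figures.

527

ω = 2π·930/60 = 97.39 rad/s
x(θ) = r cosθ + √(L² − r² sin²θ); with ω constant, a = ω²·d²x/dθ².
d²x/dθ² = −r cosθ − r²(cos2θ)/√u − r⁴ sin²2θ/(4u^{3/2}),  u = L² − r² sin²θ = 0.1184 m².
Substituting r = 0.0716 m, L = 0.3452 m, θ = 157.3°: d²x/dθ² = +0.055511 m.
a = ω²·d²x/dθ² = (97.39)²·(+0.055511) = +526.5 m/s²;  |a| = 526.5 m/s².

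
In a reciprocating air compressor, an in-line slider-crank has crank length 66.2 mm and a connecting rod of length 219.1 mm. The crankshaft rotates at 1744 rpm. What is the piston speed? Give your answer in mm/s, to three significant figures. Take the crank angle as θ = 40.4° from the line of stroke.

9670

ω = 2π·1744/60 = 182.6 rad/s
For an in-line slider-crank, x = r cosθ + √(L² − r² sin²θ), so v = −rω sinθ·[1 + r cosθ/√(L² − r² sin²θ)].
With r = 0.0662 m, L = 0.2191 m, θ = 40.4°: √(L² − r² sin²θ) = 0.21486 m.
v = −0.0662·182.6·0.64812·[1 + 0.0662·0.76154/0.21486] = -9.6745 m/s.
|v| = 9.6745 m/s = 9674.5 mm/s.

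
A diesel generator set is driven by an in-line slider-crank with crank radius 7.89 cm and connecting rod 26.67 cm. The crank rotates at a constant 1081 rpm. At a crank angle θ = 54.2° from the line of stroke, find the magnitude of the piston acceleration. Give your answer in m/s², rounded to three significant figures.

501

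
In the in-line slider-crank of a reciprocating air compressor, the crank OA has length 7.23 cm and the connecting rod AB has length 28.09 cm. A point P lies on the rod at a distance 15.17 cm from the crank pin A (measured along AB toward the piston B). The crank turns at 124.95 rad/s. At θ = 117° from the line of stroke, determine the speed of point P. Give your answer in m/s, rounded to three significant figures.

7.76

ω = 125 rad/s.  Crank-pin speed |V_A| = rω = 9.0339 m/s, perpendicular to OA.
Rod angle: sinφ = −(r/L) sinθ ⇒ φ = -13.258°; ω_rod = −rω cosθ/√(L²−r²sin²θ) = +15 rad/s.
V_P = V_A + ω_rod × AP, with AP = 0.1517 m along the rod.
Components: V_Px = −rω sinθ − a·ω_rod·sinφ = -7.5274 m/s;  V_Py = rω cosθ + a·ω_rod·cosφ = -1.8864 m/s.
|V_P| = √(V_Px² + V_Py²) = 7.7602 m/s.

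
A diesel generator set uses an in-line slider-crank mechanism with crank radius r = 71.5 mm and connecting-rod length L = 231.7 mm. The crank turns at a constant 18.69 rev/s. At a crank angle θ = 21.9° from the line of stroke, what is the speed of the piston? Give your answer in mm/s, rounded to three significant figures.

ω = 2π·18.7 = 117.4 rad/s
For an in-line slider-crank, x = r cosθ + √(L² − r² sin²θ), so v = −rω sinθ·[1 + r cosθ/√(L² − r² sin²θ)].
With r = 0.0715 m, L = 0.2317 m, θ = 21.9°: √(L² − r² sin²θ) = 0.23016 m.
v = −0.0715·117.4·0.37299·[1 + 0.0715·0.92784/0.23016] = -4.0345 m/s.
|v| = 4.0345 m/s = 4034.5 mm/s.

4030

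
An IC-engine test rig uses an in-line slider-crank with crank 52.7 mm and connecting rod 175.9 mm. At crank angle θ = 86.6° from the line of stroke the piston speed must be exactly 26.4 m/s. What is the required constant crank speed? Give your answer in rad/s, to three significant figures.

493

For an in-line slider-crank, |v_piston| = rω|sinθ|·[1 + r cosθ/√(L² − r² sin²θ)].
With r = 0.0527 m, L = 0.1759 m, θ = 86.6°: the bracketed kinematic factor |dx/dθ| = 0.053587 m.
ω = v/|dx/dθ| = 26.4/0.053587 = 492.66 rad/s.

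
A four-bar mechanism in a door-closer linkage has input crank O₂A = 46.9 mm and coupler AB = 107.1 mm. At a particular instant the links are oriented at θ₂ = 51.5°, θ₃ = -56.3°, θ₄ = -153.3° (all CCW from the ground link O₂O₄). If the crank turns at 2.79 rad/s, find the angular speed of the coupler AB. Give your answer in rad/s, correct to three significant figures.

0.516

ω₂ = 2.79 rad/s
Differentiating the loop-closure r₂e^{iθ₂}+r₃e^{iθ₃}=r₁+r₄e^{iθ₄} gives r₂ω₂e^{iθ₂}+r₃ω₃e^{iθ₃}=r₄ω₄e^{iθ₄}.
Eliminating the other unknown: ω₃ = r₂ω₂ sin(θ₄−θ₂) / [r₃ sin(θ₃−θ₄)].
Numerator sine = +0.41945; denominator sine = +0.99255.
Result = 0.0469·2.79·(+0.41945) / (0.1071·(+0.99255)) = +0.51632 rad/s; magnitude 0.51632 rad/s.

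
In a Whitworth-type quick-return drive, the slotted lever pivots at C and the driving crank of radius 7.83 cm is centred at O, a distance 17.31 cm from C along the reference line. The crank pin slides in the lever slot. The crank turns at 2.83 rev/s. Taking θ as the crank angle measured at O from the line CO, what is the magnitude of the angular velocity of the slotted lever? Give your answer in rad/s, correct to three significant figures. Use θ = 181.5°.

ω = 17.78 rad/s (from 2.83 rev/s).
Crank pin A relative to C: A = (d + r cosθ, r sinθ); lever angle φ = atan2(r sinθ, d + r cosθ).
Differentiating tanφ: φ̇ = rω(d cosθ + r)/(d² + r² + 2dr cosθ).
d² + r² + 2dr cosθ = |CA|² = 0.00899633 m²;  d cosθ + r = -0.094741 m.
|ω_lever| = |0.0783·17.78·-0.094741| / 0.00899633 = 14.662 rad/s.

14.7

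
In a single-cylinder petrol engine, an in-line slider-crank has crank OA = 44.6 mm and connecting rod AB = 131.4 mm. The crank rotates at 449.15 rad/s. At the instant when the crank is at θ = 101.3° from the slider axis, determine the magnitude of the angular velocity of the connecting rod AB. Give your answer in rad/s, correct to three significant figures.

ω = 449.1 rad/s
The rod makes angle φ with the slider axis where L sinφ = r sinθ; differentiating, L cosφ·φ̇ = r ω cosθ.
L cosφ = √(L² − r² sin²θ) = 0.12391 m.
|ω_rod| = r ω |cosθ| / √(L² − r² sin²θ) = 0.0446·449.1·0.19595/0.12391 = 31.678 rad/s.

31.7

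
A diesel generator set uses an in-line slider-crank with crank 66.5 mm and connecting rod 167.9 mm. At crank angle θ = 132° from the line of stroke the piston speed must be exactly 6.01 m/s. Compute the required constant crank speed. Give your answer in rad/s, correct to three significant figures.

For an in-line slider-crank, |v_piston| = rω|sinθ|·[1 + r cosθ/√(L² − r² sin²θ)].
With r = 0.0665 m, L = 0.1679 m, θ = 132°: the bracketed kinematic factor |dx/dθ| = 0.035715 m.
ω = v/|dx/dθ| = 6.01/0.035715 = 168.28 rad/s.

168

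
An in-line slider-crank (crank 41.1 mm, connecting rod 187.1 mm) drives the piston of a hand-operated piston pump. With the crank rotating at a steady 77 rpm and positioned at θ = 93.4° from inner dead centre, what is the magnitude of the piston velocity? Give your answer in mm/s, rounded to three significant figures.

ω = 2π·77/60 = 8.063 rad/s
For an in-line slider-crank, x = r cosθ + √(L² − r² sin²θ), so v = −rω sinθ·[1 + r cosθ/√(L² − r² sin²θ)].
With r = 0.0411 m, L = 0.1871 m, θ = 93.4°: √(L² − r² sin²θ) = 0.18255 m.
v = −0.0411·8.063·0.99824·[1 + 0.0411·-0.05931/0.18255] = -0.32641 m/s.
|v| = 0.32641 m/s = 326.41 mm/s.

326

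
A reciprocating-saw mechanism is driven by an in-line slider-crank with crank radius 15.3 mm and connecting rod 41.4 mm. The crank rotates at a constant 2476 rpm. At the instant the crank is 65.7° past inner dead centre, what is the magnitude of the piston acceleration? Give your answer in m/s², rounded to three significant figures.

165

ω = 2π·2476/60 = 259.3 rad/s
x(θ) = r cosθ + √(L² − r² sin²θ); with ω constant, a = ω²·d²x/dθ².
d²x/dθ² = −r cosθ − r²(cos2θ)/√u − r⁴ sin²2θ/(4u^{3/2}),  u = L² − r² sin²θ = 0.00151951 m².
Substituting r = 0.0153 m, L = 0.0414 m, θ = 65.7°: d²x/dθ² = -0.002455 m.
a = ω²·d²x/dθ² = (259.3)²·(-0.002455) = -165.05 m/s²;  |a| = 165.05 m/s².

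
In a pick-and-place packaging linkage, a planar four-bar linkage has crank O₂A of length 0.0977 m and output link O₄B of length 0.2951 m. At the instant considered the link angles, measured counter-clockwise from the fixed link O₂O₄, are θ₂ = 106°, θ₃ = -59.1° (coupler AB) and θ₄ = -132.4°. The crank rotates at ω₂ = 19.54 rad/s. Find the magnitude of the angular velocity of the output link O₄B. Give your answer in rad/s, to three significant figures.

1.74

ω₂ = 19.54 rad/s
Differentiating the loop-closure r₂e^{iθ₂}+r₃e^{iθ₃}=r₁+r₄e^{iθ₄} gives r₂ω₂e^{iθ₂}+r₃ω₃e^{iθ₃}=r₄ω₄e^{iθ₄}.
Eliminating the other unknown: ω₄ = r₂ω₂ sin(θ₂−θ₃) / [r₄ sin(θ₄−θ₃)].
Numerator sine = +0.25713; denominator sine = -0.95782.
Result = 0.0977·19.54·(+0.25713) / (0.2951·(-0.95782)) = -1.7367 rad/s; magnitude 1.7367 rad/s.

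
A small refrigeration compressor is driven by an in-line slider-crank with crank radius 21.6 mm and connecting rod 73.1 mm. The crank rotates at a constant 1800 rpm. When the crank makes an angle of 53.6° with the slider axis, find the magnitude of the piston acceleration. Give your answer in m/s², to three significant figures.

391

ω = 2π·1800/60 = 188.5 rad/s
x(θ) = r cosθ + √(L² − r² sin²θ); with ω constant, a = ω²·d²x/dθ².
d²x/dθ² = −r cosθ − r²(cos2θ)/√u − r⁴ sin²2θ/(4u^{3/2}),  u = L² − r² sin²θ = 0.00504135 m².
Substituting r = 0.0216 m, L = 0.0731 m, θ = 53.6°: d²x/dθ² = -0.011013 m.
a = ω²·d²x/dθ² = (188.5)²·(-0.011013) = -391.32 m/s²;  |a| = 391.32 m/s².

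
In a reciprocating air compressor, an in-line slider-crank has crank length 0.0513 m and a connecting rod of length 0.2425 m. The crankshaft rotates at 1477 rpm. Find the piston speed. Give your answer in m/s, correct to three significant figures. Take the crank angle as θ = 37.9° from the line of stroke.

5.69

ω = 2π·1477/60 = 154.7 rad/s
For an in-line slider-crank, x = r cosθ + √(L² − r² sin²θ), so v = −rω sinθ·[1 + r cosθ/√(L² − r² sin²θ)].
With r = 0.0513 m, L = 0.2425 m, θ = 37.9°: √(L² − r² sin²θ) = 0.24044 m.
v = −0.0513·154.7·0.61429·[1 + 0.0513·0.78908/0.24044] = -5.6947 m/s.
|v| = 5.6947 m/s.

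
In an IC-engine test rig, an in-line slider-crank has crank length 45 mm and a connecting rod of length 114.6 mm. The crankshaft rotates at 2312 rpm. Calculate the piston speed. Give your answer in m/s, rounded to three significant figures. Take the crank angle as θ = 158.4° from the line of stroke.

2.53

ω = 2π·2312/60 = 242.1 rad/s
For an in-line slider-crank, x = r cosθ + √(L² − r² sin²θ), so v = −rω sinθ·[1 + r cosθ/√(L² − r² sin²θ)].
With r = 0.045 m, L = 0.1146 m, θ = 158.4°: √(L² − r² sin²θ) = 0.1134 m.
v = −0.045·242.1·0.36812·[1 + 0.045·-0.92978/0.1134] = -2.5309 m/s.
|v| = 2.5309 m/s.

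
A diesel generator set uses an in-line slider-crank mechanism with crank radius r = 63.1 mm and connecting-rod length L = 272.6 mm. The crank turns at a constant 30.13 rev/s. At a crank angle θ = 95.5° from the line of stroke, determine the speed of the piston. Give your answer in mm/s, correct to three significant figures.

ω = 2π·30.1 = 189.3 rad/s
For an in-line slider-crank, x = r cosθ + √(L² − r² sin²θ), so v = −rω sinθ·[1 + r cosθ/√(L² − r² sin²θ)].
With r = 0.0631 m, L = 0.2726 m, θ = 95.5°: √(L² − r² sin²θ) = 0.26527 m.
v = −0.0631·189.3·0.99540·[1 + 0.0631·-0.09585/0.26527] = -11.62 m/s.
|v| = 11.62 m/s = 11620 mm/s.

11600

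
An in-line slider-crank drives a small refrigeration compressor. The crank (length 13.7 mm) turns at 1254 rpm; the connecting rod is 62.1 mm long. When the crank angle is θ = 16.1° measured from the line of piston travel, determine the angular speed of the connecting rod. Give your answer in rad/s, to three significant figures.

27.9

ω = 131.3 rad/s (converted from 1254 rpm).
The rod makes angle φ with the slider axis where L sinφ = r sinθ; differentiating, L cosφ·φ̇ = r ω cosθ.
L cosφ = √(L² − r² sin²θ) = 0.061984 m.
|ω_rod| = r ω |cosθ| / √(L² − r² sin²θ) = 0.0137·131.3·0.96078/0.061984 = 27.886 rad/s.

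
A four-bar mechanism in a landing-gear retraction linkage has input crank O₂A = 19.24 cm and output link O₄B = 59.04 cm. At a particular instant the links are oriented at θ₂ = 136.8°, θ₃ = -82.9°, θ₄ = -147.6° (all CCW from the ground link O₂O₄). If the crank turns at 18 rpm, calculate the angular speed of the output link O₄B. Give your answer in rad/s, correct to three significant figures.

ω₂ = 1.885 rad/s (from 18 rpm).
Differentiating the loop-closure r₂e^{iθ₂}+r₃e^{iθ₃}=r₁+r₄e^{iθ₄} gives r₂ω₂e^{iθ₂}+r₃ω₃e^{iθ₃}=r₄ω₄e^{iθ₄}.
Eliminating the other unknown: ω₄ = r₂ω₂ sin(θ₂−θ₃) / [r₄ sin(θ₄−θ₃)].
Numerator sine = -0.63877; denominator sine = -0.90408.
Result = 0.1924·1.885·(-0.63877) / (0.5904·(-0.90408)) = +0.43401 rad/s; magnitude 0.43401 rad/s.

0.434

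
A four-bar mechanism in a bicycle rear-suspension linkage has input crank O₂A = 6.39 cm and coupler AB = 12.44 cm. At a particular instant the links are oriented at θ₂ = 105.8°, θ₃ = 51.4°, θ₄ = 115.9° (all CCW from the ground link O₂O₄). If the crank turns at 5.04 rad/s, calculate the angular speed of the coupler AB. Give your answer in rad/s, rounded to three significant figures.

0.503

ω₂ = 5.04 rad/s
Differentiating the loop-closure r₂e^{iθ₂}+r₃e^{iθ₃}=r₁+r₄e^{iθ₄} gives r₂ω₂e^{iθ₂}+r₃ω₃e^{iθ₃}=r₄ω₄e^{iθ₄}.
Eliminating the other unknown: ω₃ = r₂ω₂ sin(θ₄−θ₂) / [r₃ sin(θ₃−θ₄)].
Numerator sine = +0.17537; denominator sine = -0.90259.
Result = 0.0639·5.04·(+0.17537) / (0.1244·(-0.90259)) = -0.503 rad/s; magnitude 0.503 rad/s.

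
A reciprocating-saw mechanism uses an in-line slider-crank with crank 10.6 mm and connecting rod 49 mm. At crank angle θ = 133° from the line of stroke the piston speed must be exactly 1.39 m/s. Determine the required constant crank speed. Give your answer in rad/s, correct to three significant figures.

For an in-line slider-crank, |v_piston| = rω|sinθ|·[1 + r cosθ/√(L² − r² sin²θ)].
With r = 0.0106 m, L = 0.049 m, θ = 133°: the bracketed kinematic factor |dx/dθ| = 0.006594 m.
ω = v/|dx/dθ| = 1.39/0.006594 = 210.8 rad/s.

211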